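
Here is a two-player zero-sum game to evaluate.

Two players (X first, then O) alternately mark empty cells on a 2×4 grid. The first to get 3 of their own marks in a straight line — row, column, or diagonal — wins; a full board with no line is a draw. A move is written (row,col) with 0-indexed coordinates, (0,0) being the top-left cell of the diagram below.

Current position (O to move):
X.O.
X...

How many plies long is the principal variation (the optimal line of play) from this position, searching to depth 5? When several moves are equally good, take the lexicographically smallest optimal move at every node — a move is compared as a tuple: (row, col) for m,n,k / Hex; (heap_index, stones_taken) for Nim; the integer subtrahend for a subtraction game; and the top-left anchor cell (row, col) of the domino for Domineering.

[X.O./X...] O move#1: (0,1):+0/XOO./X...*, (0,3):+0/X.OO/X..., (1,1):+0/X.O./XO.., (1,2):+0/X.O./X.O., (1,3):+0/X.O./X..O
[XOO./X...] X move#2: (0,3):+0/XOOX/X...*, (1,1):-1/XOO./XX.., (1,2):-1/XOO./X.X., (1,3):-1/XOO./X..X
[XOOX/X...] O move#3: (1,1):+0/XOOX/XO..*, (1,2):+0/XOOX/X.O., (1,3):+0/XOOX/X..O
[XOOX/XO..] X move#4: (1,2):+0/XOOX/XOX.*, (1,3):+0/XOOX/XO.X
[XOOX/XOX.] O move#5: (1,3):+0/XOOX/XOXO*
[XOOX/XOXO] end (terminal +0, X#6); searched X.O./X... to 5

PV length from [X.O./X...]: 5 plies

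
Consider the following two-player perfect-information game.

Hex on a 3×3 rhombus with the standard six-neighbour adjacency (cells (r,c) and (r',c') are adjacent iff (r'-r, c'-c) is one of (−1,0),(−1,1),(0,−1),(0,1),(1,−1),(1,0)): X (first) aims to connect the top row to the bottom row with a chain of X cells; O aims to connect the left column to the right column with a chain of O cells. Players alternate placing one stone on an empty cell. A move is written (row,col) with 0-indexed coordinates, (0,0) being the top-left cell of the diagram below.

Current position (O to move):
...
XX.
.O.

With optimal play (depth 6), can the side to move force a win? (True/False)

p1 O@[.../XX./.O.]: (0,0)[O../XX./.O.]-1 (0,1)[.O./XX./.O.]-1 (0,2)[..O/XX./.O.]-1 (1,2)[.../XXO/.O.]-1 (2,0)[.../XX./OO.]+1* (2,2)[.../XX./.OO]-1
p2 X@[.../XX./OO.]: (0,0)[X../XX./OO.]-1* (0,1)[.X./XX./OO.]-1 (0,2)[..X/XX./OO.]-1 (1,2)[.../XXX/OO.]-1 (2,2)[.../XX./OOX]-1
p3 O@[X../XX./OO.]: (0,1)[XO./XX./OO.]+1* (0,2)[X.O/XX./OO.]+1 (1,2)[X../XXO/OO.]+1 (2,2)[X../XX./OOO]+1
p4 X@[XO./XX./OO.]: (0,2)[XOX/XX./OO.]-1* (1,2)[XO./XXX/OO.]-1 (2,2)[XO./XX./OOX]-1
p5 O@[XOX/XX./OO.]: (1,2)[XOX/XXO/OO.]+1* (2,2)[XOX/XX./OOO]+1
p6 X@[XOX/XXO/OO.] terminal -1; root [.../XX./.O.] d6

O winning at [.../XX./.O.]: True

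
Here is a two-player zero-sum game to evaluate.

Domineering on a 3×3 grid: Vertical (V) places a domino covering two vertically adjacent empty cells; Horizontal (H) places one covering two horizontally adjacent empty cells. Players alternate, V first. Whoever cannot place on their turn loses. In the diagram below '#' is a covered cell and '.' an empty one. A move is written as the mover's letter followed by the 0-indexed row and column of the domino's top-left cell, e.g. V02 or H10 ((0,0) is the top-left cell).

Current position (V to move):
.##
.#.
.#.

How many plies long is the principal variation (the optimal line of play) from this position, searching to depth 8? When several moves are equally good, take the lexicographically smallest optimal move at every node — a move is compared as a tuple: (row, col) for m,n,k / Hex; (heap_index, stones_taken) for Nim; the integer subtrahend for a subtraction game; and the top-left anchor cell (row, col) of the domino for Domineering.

PV length from [.##/.#./.#.]: 1 ply

ply 1, V at .##/.#./.#. | V00=+1→###/##./.#.*; V10=+1→.##/##./##.; V12=+1→.##/.##/.##
ply 2: ###/##./.#. is terminal -1 (H); from .##/.#./.#. depth 8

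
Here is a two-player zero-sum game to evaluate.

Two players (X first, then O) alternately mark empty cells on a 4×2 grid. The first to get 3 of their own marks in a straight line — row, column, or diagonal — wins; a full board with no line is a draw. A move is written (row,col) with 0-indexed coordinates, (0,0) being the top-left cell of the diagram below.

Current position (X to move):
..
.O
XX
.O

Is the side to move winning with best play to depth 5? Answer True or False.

X winning at [../.O/XX/.O]: True

ply 1, X at ../.O/XX/.O | (0,0)=+0→X./.O/XX/.O; (0,1)=+0→.X/.O/XX/.O; (1,0)=+1→../XO/XX/.O*; (3,0)=+0→../.O/XX/XO
ply 2, O at ../XO/XX/.O | (0,0)=-1→O./XO/XX/.O*; (0,1)=-1→.O/XO/XX/.O; (3,0)=-1→../XO/XX/OO
ply 3, X at O./XO/XX/.O | (0,1)=+0→OX/XO/XX/.O; (3,0)=+1→O./XO/XX/XO*
ply 4: O./XO/XX/XO is terminal -1 (O); from ../.O/XX/.O depth 5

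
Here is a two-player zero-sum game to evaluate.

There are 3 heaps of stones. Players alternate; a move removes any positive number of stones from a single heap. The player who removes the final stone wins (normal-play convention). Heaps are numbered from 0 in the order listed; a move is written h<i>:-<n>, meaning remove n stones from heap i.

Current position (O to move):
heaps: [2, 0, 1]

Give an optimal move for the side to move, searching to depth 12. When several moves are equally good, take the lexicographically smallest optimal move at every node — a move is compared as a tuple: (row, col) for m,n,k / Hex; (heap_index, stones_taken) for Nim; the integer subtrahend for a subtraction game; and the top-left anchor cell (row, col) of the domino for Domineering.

ply 1, O at (2,0,1) | h0:-1=+1→(1,0,1)*; h0:-2=-1→(0,0,1); h2:-1=-1→(2,0,0)
ply 2, X at (1,0,1) | h0:-1=-1→(0,0,1)*; h2:-1=-1→(1,0,0)
ply 3, O at (0,0,1) | h2:-1=+1→(0,0,0)*
ply 4: (0,0,0) is terminal -1 (X); from (2,0,1) depth 12

O's best at [(2,0,1)]: h0:-1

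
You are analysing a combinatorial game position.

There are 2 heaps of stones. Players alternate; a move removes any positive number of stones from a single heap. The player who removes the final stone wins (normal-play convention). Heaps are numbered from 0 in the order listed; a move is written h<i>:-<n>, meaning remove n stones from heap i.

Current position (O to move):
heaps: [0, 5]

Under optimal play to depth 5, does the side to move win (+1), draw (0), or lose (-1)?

[(0,5)] O move#1: h1:-1:-1/(0,4), h1:-2:-1/(0,3), h1:-3:-1/(0,2), h1:-4:-1/(0,1), h1:-5:+1/(0,0)*
[(0,0)] end (terminal -1, X#2); searched (0,5) to 5

value((0,5), O) = +1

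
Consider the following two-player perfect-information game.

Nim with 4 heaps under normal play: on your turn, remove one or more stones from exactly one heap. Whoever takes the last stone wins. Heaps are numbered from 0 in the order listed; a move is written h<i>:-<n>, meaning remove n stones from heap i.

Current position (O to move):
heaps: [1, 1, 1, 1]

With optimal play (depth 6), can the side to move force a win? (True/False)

ply 1, O at (1,1,1,1) | h0:-1=-1→(0,1,1,1)*; h1:-1=-1→(1,0,1,1); h2:-1=-1→(1,1,0,1); h3:-1=-1→(1,1,1,0)
ply 2, X at (0,1,1,1) | h1:-1=+1→(0,0,1,1)*; h2:-1=+1→(0,1,0,1); h3:-1=+1→(0,1,1,0)
ply 3, O at (0,0,1,1) | h2:-1=-1→(0,0,0,1)*; h3:-1=-1→(0,0,1,0)
ply 4, X at (0,0,0,1) | h3:-1=+1→(0,0,0,0)*
ply 5: (0,0,0,0) is terminal -1 (O); from (1,1,1,1) depth 6

O winning at [(1,1,1,1)]: False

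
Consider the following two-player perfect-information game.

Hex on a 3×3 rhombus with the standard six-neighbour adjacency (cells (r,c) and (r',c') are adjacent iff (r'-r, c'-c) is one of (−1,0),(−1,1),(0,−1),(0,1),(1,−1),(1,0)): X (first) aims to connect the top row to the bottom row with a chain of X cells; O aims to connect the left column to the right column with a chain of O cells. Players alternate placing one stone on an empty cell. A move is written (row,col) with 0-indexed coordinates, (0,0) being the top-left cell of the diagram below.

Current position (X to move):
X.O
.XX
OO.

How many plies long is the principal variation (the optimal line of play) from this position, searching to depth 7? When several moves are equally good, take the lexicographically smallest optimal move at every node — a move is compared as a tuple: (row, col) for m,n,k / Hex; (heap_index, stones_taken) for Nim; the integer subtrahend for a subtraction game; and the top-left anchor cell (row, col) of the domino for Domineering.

PV length from [X.O/.XX/OO.]: 3 plies

p1 X@[X.O/.XX/OO.]: (0,1)[XXO/.XX/OO.]-1 (1,0)[X.O/XXX/OO.]-1 (2,2)[X.O/.XX/OOX]+1*
p2 O@[X.O/.XX/OOX]: (0,1)[XOO/.XX/OOX]-1* (1,0)[X.O/OXX/OOX]-1
p3 X@[XOO/.XX/OOX]: (1,0)[XOO/XXX/OOX]+1*
p4 O@[XOO/XXX/OOX] terminal -1; root [X.O/.XX/OO.] d7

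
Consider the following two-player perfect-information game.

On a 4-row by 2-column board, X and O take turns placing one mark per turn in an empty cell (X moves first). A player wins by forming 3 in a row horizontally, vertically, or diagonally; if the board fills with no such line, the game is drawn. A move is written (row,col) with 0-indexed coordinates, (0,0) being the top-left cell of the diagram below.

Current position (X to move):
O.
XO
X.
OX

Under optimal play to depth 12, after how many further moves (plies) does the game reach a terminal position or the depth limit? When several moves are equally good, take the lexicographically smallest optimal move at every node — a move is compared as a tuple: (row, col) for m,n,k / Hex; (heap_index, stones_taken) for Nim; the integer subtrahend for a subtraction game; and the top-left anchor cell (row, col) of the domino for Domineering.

[O./XO/X./OX] X move#1: (0,1):+0/OX/XO/X./OX*, (2,1):+0/O./XO/XX/OX
[OX/XO/X./OX] O move#2: (2,1):+0/OX/XO/XO/OX*
[OX/XO/XO/OX] end (terminal +0, X#3); searched O./XO/X./OX to 12

PV length from [O./XO/X./OX]: 2 plies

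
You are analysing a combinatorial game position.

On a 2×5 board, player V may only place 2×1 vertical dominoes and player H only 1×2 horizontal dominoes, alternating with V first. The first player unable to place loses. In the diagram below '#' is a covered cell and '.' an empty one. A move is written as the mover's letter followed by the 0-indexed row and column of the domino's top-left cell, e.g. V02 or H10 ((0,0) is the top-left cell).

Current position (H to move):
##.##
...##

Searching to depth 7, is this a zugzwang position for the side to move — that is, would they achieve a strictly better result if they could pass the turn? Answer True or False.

p1 H@[##.##/...##]: H10[##.##/##.##]-1 H11[##.##/.####]+1*
p2 V@[##.##/.####] terminal -1; root [##.##/...##] d7
if H skipped the turn, V would face:
~ p1 V@[##.##/...##]: V02[#####/..###]-1*
~ p2 H@[#####/..###]: H10[#####/#####]+1*
~ p3 V@[#####/#####] terminal -1; root [##.##/...##] d7
compare (H): move=+1 vs pass=+1

zugzwang(##.##/...##, H) = False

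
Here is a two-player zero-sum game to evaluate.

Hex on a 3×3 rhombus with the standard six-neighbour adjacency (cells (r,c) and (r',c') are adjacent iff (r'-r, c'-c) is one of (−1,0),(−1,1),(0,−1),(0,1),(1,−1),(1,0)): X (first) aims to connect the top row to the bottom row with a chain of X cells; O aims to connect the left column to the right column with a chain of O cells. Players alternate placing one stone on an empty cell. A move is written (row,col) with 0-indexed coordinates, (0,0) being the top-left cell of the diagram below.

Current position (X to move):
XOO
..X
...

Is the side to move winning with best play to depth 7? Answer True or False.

[XOO/..X/...] X move#1: (1,0):+1/XOO/X.X/...*, (1,1):-1/XOO/.XX/..., (2,0):-1/XOO/..X/X.., (2,1):-1/XOO/..X/.X., (2,2):-1/XOO/..X/..X
[XOO/X.X/...] O move#2: (1,1):-1/XOO/XOX/...*, (2,0):-1/XOO/X.X/O.., (2,1):-1/XOO/X.X/.O., (2,2):-1/XOO/X.X/..O
[XOO/XOX/...] X move#3: (2,0):+1/XOO/XOX/X..*, (2,1):-1/XOO/XOX/.X., (2,2):-1/XOO/XOX/..X
[XOO/XOX/X..] end (terminal -1, O#4); searched XOO/..X/... to 7

X winning at [XOO/..X/...]: True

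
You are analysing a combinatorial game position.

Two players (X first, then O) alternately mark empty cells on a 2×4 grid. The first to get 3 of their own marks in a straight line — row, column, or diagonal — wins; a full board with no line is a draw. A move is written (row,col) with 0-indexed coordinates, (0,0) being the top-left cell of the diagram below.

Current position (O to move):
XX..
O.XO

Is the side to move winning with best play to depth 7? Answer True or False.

O winning at [XX../O.XO]: False

ply 1, O at XX../O.XO | (0,2)=+0→XXO./O.XO*; (0,3)=-1→XX.O/O.XO; (1,1)=-1→XX../OOXO
ply 2, X at XXO./O.XO | (0,3)=+0→XXOX/O.XO*; (1,1)=+0→XXO./OXXO
ply 3, O at XXOX/O.XO | (1,1)=+0→XXOX/OOXO*
ply 4: XXOX/OOXO is terminal +0 (X); from XX../O.XO depth 7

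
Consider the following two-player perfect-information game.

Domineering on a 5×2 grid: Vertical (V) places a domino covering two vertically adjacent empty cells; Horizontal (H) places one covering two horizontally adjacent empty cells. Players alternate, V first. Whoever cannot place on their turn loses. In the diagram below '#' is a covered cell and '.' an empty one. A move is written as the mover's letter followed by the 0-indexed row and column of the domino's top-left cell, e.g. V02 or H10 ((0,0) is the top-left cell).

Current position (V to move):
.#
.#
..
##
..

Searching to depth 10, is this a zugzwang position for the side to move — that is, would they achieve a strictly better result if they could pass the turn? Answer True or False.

zugzwang(.#/.#/../##/.., V) = False

ply 1, V at .#/.#/../##/.. | V00=-1→##/##/../##/..*; V10=-1→.#/##/#./##/..
ply 2, H at ##/##/../##/.. | H20=+1→##/##/##/##/..*; H40=+1→##/##/../##/##
ply 3: ##/##/##/##/.. is terminal -1 (V); from .#/.#/../##/.. depth 10
pass branch (H moves first from the same position):
  | ply 1, H at .#/.#/../##/.. | H20=+1→.#/.#/##/##/..*; H40=-1→.#/.#/../##/##
  | ply 2, V at .#/.#/##/##/.. | V00=-1→##/##/##/##/..*
  | ply 3, H at ##/##/##/##/.. | H40=+1→##/##/##/##/##*
  | ply 4: ##/##/##/##/## is terminal -1 (V); from .#/.#/../##/.. depth 10
V moving scores -1; V passing scores -1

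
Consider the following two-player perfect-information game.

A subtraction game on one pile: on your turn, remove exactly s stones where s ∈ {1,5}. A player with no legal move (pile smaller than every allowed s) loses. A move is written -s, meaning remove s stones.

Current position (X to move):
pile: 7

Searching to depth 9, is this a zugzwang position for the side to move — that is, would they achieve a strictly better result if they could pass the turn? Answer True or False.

zugzwang(7, X) = False

[7] X move#1: -1:+1/6*, -5:+1/2
[6] O move#2: -1:-1/5*, -5:-1/1
[5] X move#3: -1:+1/4*, -5:+1/0
[4] O move#4: -1:-1/3*
[3] X move#5: -1:+1/2*
[2] O move#6: -1:-1/1*
[1] X move#7: -1:+1/0*
[0] end (terminal -1, O#8); searched 7 to 9
pass branch (O moves first from the same position):
  | [7] O move#1: -1:+1/6*, -5:+1/2
  | [6] X move#2: -1:-1/5*, -5:-1/1
  | [5] O move#3: -1:+1/4*, -5:+1/0
  | [4] X move#4: -1:-1/3*
  | [3] O move#5: -1:+1/2*
  | [2] X move#6: -1:-1/1*
  | [1] O move#7: -1:+1/0*
  | [0] end (terminal -1, X#8); searched 7 to 9
X moving scores +1; X passing scores -1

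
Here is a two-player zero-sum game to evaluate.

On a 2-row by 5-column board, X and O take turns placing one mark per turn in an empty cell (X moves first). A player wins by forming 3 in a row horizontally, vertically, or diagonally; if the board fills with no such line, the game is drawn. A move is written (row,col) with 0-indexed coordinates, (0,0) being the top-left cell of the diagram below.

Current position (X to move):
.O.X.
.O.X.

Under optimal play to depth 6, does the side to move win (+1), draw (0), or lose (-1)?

value(.O.X./.O.X., X) = 0

[.O.X./.O.X.] X move#1: (0,0):+0/XO.X./.O.X.*, (0,2):+0/.OXX./.O.X., (0,4):+0/.O.XX/.O.X., (1,0):+0/.O.X./XO.X., (1,2):+0/.O.X./.OXX., (1,4):+0/.O.X./.O.XX
[XO.X./.O.X.] O move#2: (0,2):+0/XOOX./.O.X.*, (0,4):+0/XO.XO/.O.X., (1,0):+0/XO.X./OO.X., (1,2):+0/XO.X./.OOX., (1,4):+0/XO.X./.O.XO
[XOOX./.O.X.] X move#3: (0,4):+0/XOOXX/.O.X.*, (1,0):+0/XOOX./XO.X., (1,2):+0/XOOX./.OXX., (1,4):+0/XOOX./.O.XX
[XOOXX/.O.X.] O move#4: (1,0):+0/XOOXX/OO.X.*, (1,2):+0/XOOXX/.OOX., (1,4):+0/XOOXX/.O.XO
[XOOXX/OO.X.] X move#5: (1,2):+0/XOOXX/OOXX.*, (1,4):-1/XOOXX/OO.XX
[XOOXX/OOXX.] O move#6: (1,4):+0/XOOXX/OOXXO*
[XOOXX/OOXXO] end (terminal +0, X#7); searched .O.X./.O.X. to 6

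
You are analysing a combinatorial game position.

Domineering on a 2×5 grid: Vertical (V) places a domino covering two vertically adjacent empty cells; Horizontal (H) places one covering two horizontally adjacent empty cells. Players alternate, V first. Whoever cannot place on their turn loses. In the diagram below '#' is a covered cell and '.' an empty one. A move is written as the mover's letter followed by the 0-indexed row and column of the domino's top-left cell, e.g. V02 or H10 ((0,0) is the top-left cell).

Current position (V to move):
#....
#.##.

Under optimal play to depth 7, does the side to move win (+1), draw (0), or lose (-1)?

ply 1, V at #..../#.##. | V01=-1→##.../####.*; V04=-1→#...#/#.###
ply 2, H at ##.../####. | H02=-1→####./####.; H03=+1→##.##/####.*
ply 3: ##.##/####. is terminal -1 (V); from #..../#.##. depth 7

value(#..../#.##., V) = -1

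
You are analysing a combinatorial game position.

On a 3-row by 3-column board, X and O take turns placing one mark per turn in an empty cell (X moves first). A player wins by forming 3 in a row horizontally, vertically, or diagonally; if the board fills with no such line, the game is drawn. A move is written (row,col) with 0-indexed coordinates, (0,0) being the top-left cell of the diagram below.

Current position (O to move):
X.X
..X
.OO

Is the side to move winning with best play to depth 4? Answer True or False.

O winning at [X.X/..X/.OO]: True

[X.X/..X/.OO] O move#1: (0,1):+1/XOX/..X/.OO*, (1,0):-1/X.X/O.X/.OO, (1,1):-1/X.X/.OX/.OO, (2,0):+1/X.X/..X/OOO
[XOX/..X/.OO] X move#2: (1,0):-1/XOX/X.X/.OO*, (1,1):-1/XOX/.XX/.OO, (2,0):-1/XOX/..X/XOO
[XOX/X.X/.OO] O move#3: (1,1):+1/XOX/XOX/.OO*, (2,0):+1/XOX/X.X/OOO
[XOX/XOX/.OO] end (terminal -1, X#4); searched X.X/..X/.OO to 4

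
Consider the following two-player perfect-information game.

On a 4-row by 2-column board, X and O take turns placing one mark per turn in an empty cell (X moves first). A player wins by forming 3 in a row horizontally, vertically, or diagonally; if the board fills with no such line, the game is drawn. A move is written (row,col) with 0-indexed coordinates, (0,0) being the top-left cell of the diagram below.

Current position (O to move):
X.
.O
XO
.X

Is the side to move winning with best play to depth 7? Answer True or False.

ply 1, O at X./.O/XO/.X | (0,1)=+1→XO/.O/XO/.X*; (1,0)=+0→X./OO/XO/.X; (3,0)=-1→X./.O/XO/OX
ply 2: XO/.O/XO/.X is terminal -1 (X); from X./.O/XO/.X depth 7

O winning at [X./.O/XO/.X]: True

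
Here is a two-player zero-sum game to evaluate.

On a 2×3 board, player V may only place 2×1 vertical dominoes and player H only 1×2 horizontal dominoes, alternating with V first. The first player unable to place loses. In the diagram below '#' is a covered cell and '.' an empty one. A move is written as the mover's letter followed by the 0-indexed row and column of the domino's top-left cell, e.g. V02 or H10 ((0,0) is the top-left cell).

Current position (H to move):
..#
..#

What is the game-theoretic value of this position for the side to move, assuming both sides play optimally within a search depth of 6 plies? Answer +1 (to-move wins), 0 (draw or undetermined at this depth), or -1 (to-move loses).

value(..#/..#, H) = +1

ply 1, H at ..#/..# | H00=+1→###/..#*; H10=+1→..#/###
ply 2: ###/..# is terminal -1 (V); from ..#/..# depth 6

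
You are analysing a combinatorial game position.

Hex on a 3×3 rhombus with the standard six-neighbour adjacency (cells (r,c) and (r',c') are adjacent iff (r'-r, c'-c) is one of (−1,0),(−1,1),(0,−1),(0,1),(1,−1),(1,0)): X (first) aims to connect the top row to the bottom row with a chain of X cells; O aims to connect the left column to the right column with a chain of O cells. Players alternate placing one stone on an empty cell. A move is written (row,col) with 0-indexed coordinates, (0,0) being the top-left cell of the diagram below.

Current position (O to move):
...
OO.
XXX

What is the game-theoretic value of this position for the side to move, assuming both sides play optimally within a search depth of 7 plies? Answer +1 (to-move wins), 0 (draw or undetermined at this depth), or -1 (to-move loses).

[.../OO./XXX] O move#1: (0,0):+1/O../OO./XXX*, (0,1):+1/.O./OO./XXX, (0,2):+1/..O/OO./XXX, (1,2):+1/.../OOO/XXX
[O../OO./XXX] X move#2: (0,1):-1/OX./OO./XXX*, (0,2):-1/O.X/OO./XXX, (1,2):-1/O../OOX/XXX
[OX./OO./XXX] O move#3: (0,2):+1/OXO/OO./XXX*, (1,2):+1/OX./OOO/XXX
[OXO/OO./XXX] end (terminal -1, X#4); searched .../OO./XXX to 7

value(.../OO./XXX, O) = +1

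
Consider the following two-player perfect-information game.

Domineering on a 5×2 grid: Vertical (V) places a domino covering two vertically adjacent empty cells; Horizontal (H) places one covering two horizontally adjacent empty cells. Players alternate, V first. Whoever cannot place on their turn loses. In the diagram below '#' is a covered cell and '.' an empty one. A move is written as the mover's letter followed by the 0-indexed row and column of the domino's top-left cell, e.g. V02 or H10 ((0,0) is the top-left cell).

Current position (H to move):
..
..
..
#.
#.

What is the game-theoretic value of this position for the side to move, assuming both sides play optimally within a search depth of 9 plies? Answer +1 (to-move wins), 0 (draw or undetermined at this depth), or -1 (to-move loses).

ply 1, H at ../../../#./#. | H00=-1→##/../../#./#.; H10=+1→../##/../#./#.*; H20=-1→../../##/#./#.
ply 2, V at ../##/../#./#. | V21=-1→../##/.#/##/#.*; V31=-1→../##/../##/##
ply 3, H at ../##/.#/##/#. | H00=+1→##/##/.#/##/#.*
ply 4: ##/##/.#/##/#. is terminal -1 (V); from ../../../#./#. depth 9

value(../../../#./#., H) = +1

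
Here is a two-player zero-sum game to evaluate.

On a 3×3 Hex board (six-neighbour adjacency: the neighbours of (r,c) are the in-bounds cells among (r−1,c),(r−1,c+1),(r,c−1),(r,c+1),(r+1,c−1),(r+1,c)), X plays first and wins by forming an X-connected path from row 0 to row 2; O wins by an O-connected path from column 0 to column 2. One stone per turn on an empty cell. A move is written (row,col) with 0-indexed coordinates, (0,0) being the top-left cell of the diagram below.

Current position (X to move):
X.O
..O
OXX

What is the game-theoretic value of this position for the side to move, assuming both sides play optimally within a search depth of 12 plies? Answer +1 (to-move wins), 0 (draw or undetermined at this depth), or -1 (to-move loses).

[X.O/..O/OXX] X move#1: (0,1):-1/XXO/..O/OXX, (1,0):-1/X.O/X.O/OXX, (1,1):+1/X.O/.XO/OXX*
[X.O/.XO/OXX] O move#2: (0,1):-1/XOO/.XO/OXX*, (1,0):-1/X.O/OXO/OXX
[XOO/.XO/OXX] X move#3: (1,0):+1/XOO/XXO/OXX*
[XOO/XXO/OXX] end (terminal -1, O#4); searched X.O/..O/OXX to 12

value(X.O/..O/OXX, X) = +1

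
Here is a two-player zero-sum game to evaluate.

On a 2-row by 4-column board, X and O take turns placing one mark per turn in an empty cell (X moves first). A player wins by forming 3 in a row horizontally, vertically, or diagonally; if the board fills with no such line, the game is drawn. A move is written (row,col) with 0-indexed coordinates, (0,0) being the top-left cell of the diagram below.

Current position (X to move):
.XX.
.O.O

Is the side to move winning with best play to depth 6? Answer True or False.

p1 X@[.XX./.O.O]: (0,0)[XXX./.O.O]+1* (0,3)[.XXX/.O.O]+1 (1,0)[.XX./XO.O]-1 (1,2)[.XX./.OXO]+1
p2 O@[XXX./.O.O] terminal -1; root [.XX./.O.O] d6

X winning at [.XX./.O.O]: True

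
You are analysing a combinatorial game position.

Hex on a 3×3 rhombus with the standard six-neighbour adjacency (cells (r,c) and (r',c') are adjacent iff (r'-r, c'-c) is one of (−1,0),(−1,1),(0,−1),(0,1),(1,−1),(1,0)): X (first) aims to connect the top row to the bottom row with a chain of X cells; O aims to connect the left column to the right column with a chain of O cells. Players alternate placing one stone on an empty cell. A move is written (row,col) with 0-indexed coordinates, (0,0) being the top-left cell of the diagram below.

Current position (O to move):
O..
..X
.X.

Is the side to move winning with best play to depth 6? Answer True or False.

O winning at [O../..X/.X.]: True

[O../..X/.X.] O move#1: (0,1):-1/OO./..X/.X., (0,2):+1/O.O/..X/.X.*, (1,0):-1/O../O.X/.X., (1,1):-1/O../.OX/.X., (2,0):-1/O../..X/OX., (2,2):-1/O../..X/.XO
[O.O/..X/.X.] X move#2: (0,1):-1/OXO/..X/.X.*, (1,0):-1/O.O/X.X/.X., (1,1):-1/O.O/.XX/.X., (2,0):-1/O.O/..X/XX., (2,2):-1/O.O/..X/.XX
[OXO/..X/.X.] O move#3: (1,0):-1/OXO/O.X/.X., (1,1):+1/OXO/.OX/.X.*, (2,0):-1/OXO/..X/OX., (2,2):-1/OXO/..X/.XO
[OXO/.OX/.X.] X move#4: (1,0):-1/OXO/XOX/.X.*, (2,0):-1/OXO/.OX/XX., (2,2):-1/OXO/.OX/.XX
[OXO/XOX/.X.] O move#5: (2,0):+1/OXO/XOX/OX.*, (2,2):-1/OXO/XOX/.XO
[OXO/XOX/OX.] end (terminal -1, X#6); searched O../..X/.X. to 6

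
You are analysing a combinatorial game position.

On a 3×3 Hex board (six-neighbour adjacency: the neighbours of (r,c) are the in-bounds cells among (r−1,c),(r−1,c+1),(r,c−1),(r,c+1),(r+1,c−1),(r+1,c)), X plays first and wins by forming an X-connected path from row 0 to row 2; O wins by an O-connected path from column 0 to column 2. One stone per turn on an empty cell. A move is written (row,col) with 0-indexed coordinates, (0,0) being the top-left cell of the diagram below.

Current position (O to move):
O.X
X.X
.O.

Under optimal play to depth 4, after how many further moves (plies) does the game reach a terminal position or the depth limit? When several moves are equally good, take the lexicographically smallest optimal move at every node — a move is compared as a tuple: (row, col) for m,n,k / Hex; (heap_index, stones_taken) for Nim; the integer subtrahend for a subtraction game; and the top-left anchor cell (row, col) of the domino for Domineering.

[O.X/X.X/.O.] O move#1: (0,1):-1/OOX/X.X/.O.*, (1,1):-1/O.X/XOX/.O., (2,0):-1/O.X/X.X/OO., (2,2):-1/O.X/X.X/.OO
[OOX/X.X/.O.] X move#2: (1,1):+1/OOX/XXX/.O.*, (2,0):+1/OOX/X.X/XO., (2,2):+1/OOX/X.X/.OX
[OOX/XXX/.O.] O move#3: (2,0):-1/OOX/XXX/OO.*, (2,2):-1/OOX/XXX/.OO
[OOX/XXX/OO.] X move#4: (2,2):+1/OOX/XXX/OOX*
[OOX/XXX/OOX] end (terminal -1, O#5); searched O.X/X.X/.O. to 4

PV length from [O.X/X.X/.O.]: 4 plies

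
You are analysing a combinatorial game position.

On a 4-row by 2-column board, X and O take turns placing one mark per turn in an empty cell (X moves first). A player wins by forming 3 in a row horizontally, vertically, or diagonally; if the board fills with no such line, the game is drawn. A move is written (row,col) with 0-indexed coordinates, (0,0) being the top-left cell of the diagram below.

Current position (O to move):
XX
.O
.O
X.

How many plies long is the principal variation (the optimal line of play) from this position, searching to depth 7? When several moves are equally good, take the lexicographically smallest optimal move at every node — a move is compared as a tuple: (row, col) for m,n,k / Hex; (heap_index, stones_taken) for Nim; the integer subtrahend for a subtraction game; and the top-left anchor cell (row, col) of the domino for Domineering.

PV length from [XX/.O/.O/X.]: 1 ply

p1 O@[XX/.O/.O/X.]: (1,0)[XX/OO/.O/X.]+0 (2,0)[XX/.O/OO/X.]+0 (3,1)[XX/.O/.O/XO]+1*
p2 X@[XX/.O/.O/XO] terminal -1; root [XX/.O/.O/X.] d7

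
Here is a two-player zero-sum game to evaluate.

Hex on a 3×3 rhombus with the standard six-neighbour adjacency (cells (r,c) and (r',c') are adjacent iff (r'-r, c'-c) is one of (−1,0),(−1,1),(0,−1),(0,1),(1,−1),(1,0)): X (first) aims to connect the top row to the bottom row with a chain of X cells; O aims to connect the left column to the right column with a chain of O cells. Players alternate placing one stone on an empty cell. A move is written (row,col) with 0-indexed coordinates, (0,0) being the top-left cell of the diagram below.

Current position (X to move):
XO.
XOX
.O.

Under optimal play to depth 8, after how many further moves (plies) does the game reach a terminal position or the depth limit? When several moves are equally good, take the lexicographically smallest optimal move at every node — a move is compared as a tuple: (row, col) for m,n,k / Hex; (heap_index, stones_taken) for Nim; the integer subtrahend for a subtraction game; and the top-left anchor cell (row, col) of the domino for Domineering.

PV length from [XO./XOX/.O.]: 3 plies

ply 1, X at XO./XOX/.O. | (0,2)=+1→XOX/XOX/.O.*; (2,0)=+1→XO./XOX/XO.; (2,2)=+1→XO./XOX/.OX
ply 2, O at XOX/XOX/.O. | (2,0)=-1→XOX/XOX/OO.*; (2,2)=-1→XOX/XOX/.OO
ply 3, X at XOX/XOX/OO. | (2,2)=+1→XOX/XOX/OOX*
ply 4: XOX/XOX/OOX is terminal -1 (O); from XO./XOX/.O. depth 8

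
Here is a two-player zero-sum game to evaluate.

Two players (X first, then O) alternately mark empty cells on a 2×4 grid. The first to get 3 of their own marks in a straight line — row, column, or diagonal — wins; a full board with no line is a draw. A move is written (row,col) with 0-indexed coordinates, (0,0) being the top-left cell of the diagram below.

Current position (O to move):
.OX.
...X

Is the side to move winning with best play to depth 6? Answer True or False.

O winning at [.OX./...X]: False

[.OX./...X] O move#1: (0,0):+0/OOX./...X*, (0,3):+0/.OXO/...X, (1,0):+0/.OX./O..X, (1,1):+0/.OX./.O.X, (1,2):+0/.OX./..OX
[OOX./...X] X move#2: (0,3):+0/OOXX/...X*, (1,0):+0/OOX./X..X, (1,1):+0/OOX./.X.X, (1,2):+0/OOX./..XX
[OOXX/...X] O move#3: (1,0):+0/OOXX/O..X*, (1,1):+0/OOXX/.O.X, (1,2):+0/OOXX/..OX
[OOXX/O..X] X move#4: (1,1):+0/OOXX/OX.X*, (1,2):+0/OOXX/O.XX
[OOXX/OX.X] O move#5: (1,2):+0/OOXX/OXOX*
[OOXX/OXOX] end (terminal +0, X#6); searched .OX./...X to 6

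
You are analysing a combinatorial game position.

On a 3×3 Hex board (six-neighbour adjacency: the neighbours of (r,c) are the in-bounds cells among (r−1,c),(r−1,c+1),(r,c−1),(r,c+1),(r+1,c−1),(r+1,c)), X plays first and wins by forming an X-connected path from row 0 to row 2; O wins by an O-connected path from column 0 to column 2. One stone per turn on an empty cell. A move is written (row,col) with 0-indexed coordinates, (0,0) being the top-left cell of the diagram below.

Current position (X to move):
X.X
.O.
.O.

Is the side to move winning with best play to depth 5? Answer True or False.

X winning at [X.X/.O./.O.]: False

ply 1, X at X.X/.O./.O. | (0,1)=-1→XXX/.O./.O.*; (1,0)=-1→X.X/XO./.O.; (1,2)=-1→X.X/.OX/.O.; (2,0)=-1→X.X/.O./XO.; (2,2)=-1→X.X/.O./.OX
ply 2, O at XXX/.O./.O. | (1,0)=+1→XXX/OO./.O.*; (1,2)=+1→XXX/.OO/.O.; (2,0)=+1→XXX/.O./OO.; (2,2)=+1→XXX/.O./.OO
ply 3, X at XXX/OO./.O. | (1,2)=-1→XXX/OOX/.O.*; (2,0)=-1→XXX/OO./XO.; (2,2)=-1→XXX/OO./.OX
ply 4, O at XXX/OOX/.O. | (2,0)=-1→XXX/OOX/OO.; (2,2)=+1→XXX/OOX/.OO*
ply 5: XXX/OOX/.OO is terminal -1 (X); from X.X/.O./.O. depth 5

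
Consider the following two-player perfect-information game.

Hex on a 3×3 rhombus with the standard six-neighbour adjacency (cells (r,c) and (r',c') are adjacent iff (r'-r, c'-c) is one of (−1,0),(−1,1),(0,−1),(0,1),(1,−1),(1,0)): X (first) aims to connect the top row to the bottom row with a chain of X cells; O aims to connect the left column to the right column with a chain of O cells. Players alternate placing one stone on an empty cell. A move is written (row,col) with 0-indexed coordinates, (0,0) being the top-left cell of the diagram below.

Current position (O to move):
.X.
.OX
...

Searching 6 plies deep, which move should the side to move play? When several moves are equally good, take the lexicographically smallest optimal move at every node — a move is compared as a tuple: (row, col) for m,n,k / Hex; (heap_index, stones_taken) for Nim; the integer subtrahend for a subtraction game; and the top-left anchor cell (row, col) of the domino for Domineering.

O's best at [.X./.OX/...]: (0,2)

p1 O@[.X./.OX/...]: (0,0)[OX./.OX/...]-1 (0,2)[.XO/.OX/...]+1* (1,0)[.X./OOX/...]-1 (2,0)[.X./.OX/O..]-1 (2,1)[.X./.OX/.O.]+1 (2,2)[.X./.OX/..O]+1
p2 X@[.XO/.OX/...]: (0,0)[XXO/.OX/...]-1* (1,0)[.XO/XOX/...]-1 (2,0)[.XO/.OX/X..]-1 (2,1)[.XO/.OX/.X.]-1 (2,2)[.XO/.OX/..X]-1
p3 O@[XXO/.OX/...]: (1,0)[XXO/OOX/...]+1* (2,0)[XXO/.OX/O..]+1 (2,1)[XXO/.OX/.O.]+1 (2,2)[XXO/.OX/..O]+1
p4 X@[XXO/OOX/...] terminal -1; root [.X./.OX/...] d6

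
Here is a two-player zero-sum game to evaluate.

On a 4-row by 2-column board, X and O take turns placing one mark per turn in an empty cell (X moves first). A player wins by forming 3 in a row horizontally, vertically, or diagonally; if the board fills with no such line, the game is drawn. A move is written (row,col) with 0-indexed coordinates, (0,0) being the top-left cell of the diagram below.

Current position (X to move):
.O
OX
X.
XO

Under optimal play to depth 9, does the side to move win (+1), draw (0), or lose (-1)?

value(.O/OX/X./XO, X) = 0

[.O/OX/X./XO] X move#1: (0,0):+0/XO/OX/X./XO*, (2,1):+0/.O/OX/XX/XO
[XO/OX/X./XO] O move#2: (2,1):+0/XO/OX/XO/XO*
[XO/OX/XO/XO] end (terminal +0, X#3); searched .O/OX/X./XO to 9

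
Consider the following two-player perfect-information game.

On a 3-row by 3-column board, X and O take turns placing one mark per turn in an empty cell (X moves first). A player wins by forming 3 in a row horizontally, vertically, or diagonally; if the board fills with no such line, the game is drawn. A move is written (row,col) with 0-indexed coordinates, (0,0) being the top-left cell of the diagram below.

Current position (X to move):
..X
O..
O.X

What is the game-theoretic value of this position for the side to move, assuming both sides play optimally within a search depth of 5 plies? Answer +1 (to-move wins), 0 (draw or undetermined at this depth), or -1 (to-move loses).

ply 1, X at ..X/O../O.X | (0,0)=+1→X.X/O../O.X*; (0,1)=-1→.XX/O../O.X; (1,1)=-1→..X/OX./O.X; (1,2)=+1→..X/O.X/O.X; (2,1)=-1→..X/O../OXX
ply 2, O at X.X/O../O.X | (0,1)=-1→XOX/O../O.X*; (1,1)=-1→X.X/OO./O.X; (1,2)=-1→X.X/O.O/O.X; (2,1)=-1→X.X/O../OOX
ply 3, X at XOX/O../O.X | (1,1)=+1→XOX/OX./O.X*; (1,2)=+1→XOX/O.X/O.X; (2,1)=+1→XOX/O../OXX
ply 4: XOX/OX./O.X is terminal -1 (O); from ..X/O../O.X depth 5

value(..X/O../O.X, X) = +1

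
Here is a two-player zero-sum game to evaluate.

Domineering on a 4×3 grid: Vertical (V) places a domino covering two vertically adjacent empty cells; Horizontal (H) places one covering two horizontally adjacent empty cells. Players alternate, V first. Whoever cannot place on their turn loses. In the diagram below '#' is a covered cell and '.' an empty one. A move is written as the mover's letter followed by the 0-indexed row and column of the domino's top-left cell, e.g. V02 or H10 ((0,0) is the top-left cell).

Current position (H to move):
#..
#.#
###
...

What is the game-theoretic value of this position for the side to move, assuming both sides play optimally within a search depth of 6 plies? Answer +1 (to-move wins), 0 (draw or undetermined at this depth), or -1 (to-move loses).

value(#../#.#/###/..., H) = +1

p1 H@[#../#.#/###/...]: H01[###/#.#/###/...]+1* H30[#../#.#/###/##.]-1 H31[#../#.#/###/.##]-1
p2 V@[###/#.#/###/...] terminal -1; root [#../#.#/###/...] d6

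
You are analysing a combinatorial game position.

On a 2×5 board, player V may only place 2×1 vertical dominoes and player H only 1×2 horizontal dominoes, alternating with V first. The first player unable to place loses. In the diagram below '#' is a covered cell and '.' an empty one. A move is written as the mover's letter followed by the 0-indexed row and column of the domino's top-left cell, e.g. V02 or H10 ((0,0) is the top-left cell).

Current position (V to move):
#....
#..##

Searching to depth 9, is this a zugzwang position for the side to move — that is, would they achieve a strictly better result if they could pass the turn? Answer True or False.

zugzwang(#..../#..##, V) = False

ply 1, V at #..../#..## | V01=-1→##.../##.##; V02=+1→#.#../#.###*
ply 2, H at #.#../#.### | H03=-1→#.###/#.###*
ply 3, V at #.###/#.### | V01=+1→#####/#####*
ply 4: #####/##### is terminal -1 (H); from #..../#..## depth 9
suppose V passes — search the same position with H to move:
pass> ply 1, H at #..../#..## | H01=+1→###../#..##*; H02=-1→#.##./#..##; H03=-1→#..##/#..##; H11=+1→#..../#####
pass> ply 2: ###../#..## is terminal -1 (V); from #..../#..## depth 9
for V: play +1, pass -1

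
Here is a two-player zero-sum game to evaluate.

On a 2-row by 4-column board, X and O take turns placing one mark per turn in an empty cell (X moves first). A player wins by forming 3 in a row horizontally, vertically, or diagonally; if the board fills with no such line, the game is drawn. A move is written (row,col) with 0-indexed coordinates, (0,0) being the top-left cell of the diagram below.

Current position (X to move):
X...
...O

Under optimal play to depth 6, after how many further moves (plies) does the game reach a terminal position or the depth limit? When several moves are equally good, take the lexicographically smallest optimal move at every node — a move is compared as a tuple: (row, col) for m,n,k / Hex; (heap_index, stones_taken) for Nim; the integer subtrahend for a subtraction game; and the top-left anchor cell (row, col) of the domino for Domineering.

p1 X@[X.../...O]: (0,1)[XX../...O]+0* (0,2)[X.X./...O]+0 (0,3)[X..X/...O]+0 (1,0)[X.../X..O]+0 (1,1)[X.../.X.O]+0 (1,2)[X.../..XO]+0
p2 O@[XX../...O]: (0,2)[XXO./...O]+0* (0,3)[XX.O/...O]-1 (1,0)[XX../O..O]-1 (1,1)[XX../.O.O]-1 (1,2)[XX../..OO]-1
p3 X@[XXO./...O]: (0,3)[XXOX/...O]+0* (1,0)[XXO./X..O]+0 (1,1)[XXO./.X.O]+0 (1,2)[XXO./..XO]+0
p4 O@[XXOX/...O]: (1,0)[XXOX/O..O]+0* (1,1)[XXOX/.O.O]+0 (1,2)[XXOX/..OO]+0
p5 X@[XXOX/O..O]: (1,1)[XXOX/OX.O]+0* (1,2)[XXOX/O.XO]+0
p6 O@[XXOX/OX.O]: (1,2)[XXOX/OXOO]+0*
p7 X@[XXOX/OXOO] terminal +0; root [X.../...O] d6

PV length from [X.../...O]: 6 plies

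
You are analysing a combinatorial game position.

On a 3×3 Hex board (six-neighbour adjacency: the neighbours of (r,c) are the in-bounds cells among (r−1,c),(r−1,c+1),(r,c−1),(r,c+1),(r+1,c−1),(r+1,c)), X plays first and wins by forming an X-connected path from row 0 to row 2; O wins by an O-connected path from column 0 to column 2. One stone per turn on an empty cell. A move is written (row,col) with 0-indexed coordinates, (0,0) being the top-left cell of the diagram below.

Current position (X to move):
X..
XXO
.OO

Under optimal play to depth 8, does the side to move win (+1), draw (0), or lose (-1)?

value(X../XXO/.OO, X) = +1

p1 X@[X../XXO/.OO]: (0,1)[XX./XXO/.OO]-1 (0,2)[X.X/XXO/.OO]-1 (2,0)[X../XXO/XOO]+1*
p2 O@[X../XXO/XOO] terminal -1; root [X../XXO/.OO] d8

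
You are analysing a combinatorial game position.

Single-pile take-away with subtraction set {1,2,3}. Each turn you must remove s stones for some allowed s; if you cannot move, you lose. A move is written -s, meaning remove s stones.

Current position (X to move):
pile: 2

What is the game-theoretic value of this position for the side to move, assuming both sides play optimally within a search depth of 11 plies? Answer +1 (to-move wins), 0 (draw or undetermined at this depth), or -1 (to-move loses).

[2] X move#1: -1:-1/1, -2:+1/0*
[0] end (terminal -1, O#2); searched 2 to 11

value(2, X) = +1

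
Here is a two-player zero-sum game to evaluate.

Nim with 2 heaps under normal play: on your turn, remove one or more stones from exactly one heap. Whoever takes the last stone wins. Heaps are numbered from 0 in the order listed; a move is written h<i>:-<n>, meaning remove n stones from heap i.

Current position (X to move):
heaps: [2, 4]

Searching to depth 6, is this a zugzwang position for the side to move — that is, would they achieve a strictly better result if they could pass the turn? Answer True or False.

zugzwang((2,4), X) = False

p1 X@[(2,4)]: h0:-1[(1,4)]-1 h0:-2[(0,4)]-1 h1:-1[(2,3)]-1 h1:-2[(2,2)]+1* h1:-3[(2,1)]-1 h1:-4[(2,0)]-1
p2 O@[(2,2)]: h0:-1[(1,2)]-1* h0:-2[(0,2)]-1 h1:-1[(2,1)]-1 h1:-2[(2,0)]-1
p3 X@[(1,2)]: h0:-1[(0,2)]-1 h1:-1[(1,1)]+1* h1:-2[(1,0)]-1
p4 O@[(1,1)]: h0:-1[(0,1)]-1* h1:-1[(1,0)]-1
p5 X@[(0,1)]: h1:-1[(0,0)]+1*
p6 O@[(0,0)] terminal -1; root [(2,4)] d6
suppose X passes — search the same position with O to move:
pass> p1 O@[(2,4)]: h0:-1[(1,4)]-1 h0:-2[(0,4)]-1 h1:-1[(2,3)]-1 h1:-2[(2,2)]+1* h1:-3[(2,1)]-1 h1:-4[(2,0)]-1
pass> p2 X@[(2,2)]: h0:-1[(1,2)]-1* h0:-2[(0,2)]-1 h1:-1[(2,1)]-1 h1:-2[(2,0)]-1
pass> p3 O@[(1,2)]: h0:-1[(0,2)]-1 h1:-1[(1,1)]+1* h1:-2[(1,0)]-1
pass> p4 X@[(1,1)]: h0:-1[(0,1)]-1* h1:-1[(1,0)]-1
pass> p5 O@[(0,1)]: h1:-1[(0,0)]+1*
pass> p6 X@[(0,0)] terminal -1; root [(2,4)] d6
for X: play +1, pass -1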